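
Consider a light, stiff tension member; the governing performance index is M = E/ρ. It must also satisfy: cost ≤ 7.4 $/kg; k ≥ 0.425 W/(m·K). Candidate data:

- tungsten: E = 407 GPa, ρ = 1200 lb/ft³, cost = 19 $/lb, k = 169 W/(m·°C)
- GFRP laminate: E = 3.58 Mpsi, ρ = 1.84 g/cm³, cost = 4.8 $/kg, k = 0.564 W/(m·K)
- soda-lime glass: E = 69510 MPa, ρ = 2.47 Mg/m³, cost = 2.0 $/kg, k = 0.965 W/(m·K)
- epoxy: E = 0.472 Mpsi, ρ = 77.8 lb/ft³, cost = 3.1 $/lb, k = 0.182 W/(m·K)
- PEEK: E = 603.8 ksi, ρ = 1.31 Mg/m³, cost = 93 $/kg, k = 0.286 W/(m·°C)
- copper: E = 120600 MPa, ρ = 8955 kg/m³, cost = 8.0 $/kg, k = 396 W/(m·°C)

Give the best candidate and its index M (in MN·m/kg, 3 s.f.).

Screen on constraints: cost ≤ 7.4 $/kg; k ≥ 0.425 W/(m·K). Survivors: GFRP laminate, soda-lime glass.
Convert each candidate to consistent units, then evaluate M:
  GFRP laminate: E = 24.68 GPa, ρ = 1840 kg/m³
  soda-lime glass: E = 69.51 GPa, ρ = 2470 kg/m³
  soda-lime glass: M = 28.1 MN·m/kg
  GFRP laminate: M = 13.4 MN·m/kg
Highest index: soda-lime glass.

soda-lime glass, M = 28.1 MN·m/kg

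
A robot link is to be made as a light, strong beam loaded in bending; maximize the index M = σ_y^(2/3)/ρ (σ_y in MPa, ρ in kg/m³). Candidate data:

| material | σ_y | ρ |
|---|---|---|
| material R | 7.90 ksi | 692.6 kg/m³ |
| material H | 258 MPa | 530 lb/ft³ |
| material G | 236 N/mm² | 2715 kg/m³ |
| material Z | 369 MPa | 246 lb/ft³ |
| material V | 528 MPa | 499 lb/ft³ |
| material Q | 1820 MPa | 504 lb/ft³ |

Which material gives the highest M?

material R

After converting to SI:
  material R: σ_y = 54.47 MPa, ρ = 692.6 kg/m³
  material H: σ_y = 258.0 MPa, ρ = 8490 kg/m³
  material G: σ_y = 236.0 MPa, ρ = 2715 kg/m³
  material Z: σ_y = 369.0 MPa, ρ = 3941 kg/m³
  material V: σ_y = 528.0 MPa, ρ = 7993 kg/m³
  material Q: σ_y = 1820 MPa, ρ = 8073 kg/m³
  material R: M = 20.7×10⁻³
  material Q: M = 18.5×10⁻³
  material G: M = 14.1×10⁻³
  material Z: M = 13.1×10⁻³
  material V: M = 8.17×10⁻³
  material H: M = 4.77×10⁻³
Material R has the largest M.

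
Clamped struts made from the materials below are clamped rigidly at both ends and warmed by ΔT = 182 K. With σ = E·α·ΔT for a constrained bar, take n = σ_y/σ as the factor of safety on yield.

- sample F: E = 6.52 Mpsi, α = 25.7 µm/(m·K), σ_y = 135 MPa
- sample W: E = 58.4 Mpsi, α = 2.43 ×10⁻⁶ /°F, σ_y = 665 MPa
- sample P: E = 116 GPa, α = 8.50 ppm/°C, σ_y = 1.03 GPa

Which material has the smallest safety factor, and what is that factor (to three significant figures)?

sample F, n = 0.642

With everything in SI (GPa, ×10⁻⁶/K, MPa):
  sample F: E = 44.95, α = 25.7, σ_y = 135.0 → σ = 210 MPa, n = 0.642
  sample W: E = 402.7, α = 4.37, σ_y = 665.0 → σ = 321 MPa, n = 2.07
  sample P: E = 116.0, α = 8.50, σ_y = 1030 → σ = 179 MPa, n = 5.74
The minimum is sample F at n = 0.642.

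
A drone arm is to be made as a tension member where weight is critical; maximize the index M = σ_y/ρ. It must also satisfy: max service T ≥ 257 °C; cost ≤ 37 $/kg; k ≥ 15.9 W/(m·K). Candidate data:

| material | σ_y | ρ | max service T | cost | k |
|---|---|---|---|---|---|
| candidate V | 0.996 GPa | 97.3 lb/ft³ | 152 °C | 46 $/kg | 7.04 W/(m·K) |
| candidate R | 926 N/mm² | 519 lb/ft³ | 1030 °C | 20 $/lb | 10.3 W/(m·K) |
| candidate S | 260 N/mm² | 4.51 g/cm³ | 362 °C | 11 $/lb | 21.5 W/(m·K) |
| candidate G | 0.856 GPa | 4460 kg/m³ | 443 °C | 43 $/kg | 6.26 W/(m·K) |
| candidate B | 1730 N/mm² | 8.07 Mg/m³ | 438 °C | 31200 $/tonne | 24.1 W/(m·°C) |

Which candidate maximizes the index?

candidate B

Screen on constraints: max service T ≥ 257 °C; cost ≤ 37 $/kg; k ≥ 15.9 W/(m·K). Survivors: candidate S, candidate B.
Normalizing units and computing the index:
  candidate S: σ_y = 260.0 MPa, ρ = 4510 kg/m³
  candidate B: σ_y = 1730 MPa, ρ = 8070 kg/m³
  candidate B: M = 214 kN·m/kg
  candidate S: M = 57.6 kN·m/kg
Candidate B ranks first.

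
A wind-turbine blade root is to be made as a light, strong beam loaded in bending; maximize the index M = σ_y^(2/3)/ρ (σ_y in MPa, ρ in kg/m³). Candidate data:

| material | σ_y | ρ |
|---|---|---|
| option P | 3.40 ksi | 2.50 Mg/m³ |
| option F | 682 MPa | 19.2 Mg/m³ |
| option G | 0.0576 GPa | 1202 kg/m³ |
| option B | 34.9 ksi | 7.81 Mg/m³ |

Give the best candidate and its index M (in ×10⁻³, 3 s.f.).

option G, M = 12.4×10⁻³

Normalizing units and computing the index:
  option P: σ_y = 23.44 MPa, ρ = 2500 kg/m³
  option F: σ_y = 682.0 MPa, ρ = 19200 kg/m³
  option G: σ_y = 57.60 MPa, ρ = 1202 kg/m³
  option B: σ_y = 240.6 MPa, ρ = 7810 kg/m³
  option G: M = 12.4×10⁻³
  option B: M = 4.95×10⁻³
  option F: M = 4.04×10⁻³
  option P: M = 3.28×10⁻³
Option G has the largest M.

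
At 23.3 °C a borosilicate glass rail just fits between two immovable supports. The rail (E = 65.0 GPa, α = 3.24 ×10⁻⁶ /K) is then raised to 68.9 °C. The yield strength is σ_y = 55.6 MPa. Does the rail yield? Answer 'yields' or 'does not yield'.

does not yield

ΔT = 45.60 K. Constrained thermal stress σ = E·α·ΔT = 65.00×10³ MPa × 3.24×10⁻⁶ × 45.60 = 9.60 MPa (compressive).
Compare to σ_y = 55.6 MPa: σ < σ_y, so it does not yield.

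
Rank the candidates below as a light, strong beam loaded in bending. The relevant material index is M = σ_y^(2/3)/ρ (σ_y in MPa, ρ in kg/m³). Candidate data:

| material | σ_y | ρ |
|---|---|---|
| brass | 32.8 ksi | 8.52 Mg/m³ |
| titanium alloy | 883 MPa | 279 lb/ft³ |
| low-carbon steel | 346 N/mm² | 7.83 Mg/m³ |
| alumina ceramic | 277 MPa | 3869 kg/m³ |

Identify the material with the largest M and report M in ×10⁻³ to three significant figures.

titanium alloy, M = 20.6×10⁻³

Putting every candidate on a common basis:
  brass: σ_y = 226.1 MPa, ρ = 8520 kg/m³
  titanium alloy: σ_y = 883.0 MPa, ρ = 4469 kg/m³
  low-carbon steel: σ_y = 346.0 MPa, ρ = 7830 kg/m³
  alumina ceramic: σ_y = 277.0 MPa, ρ = 3869 kg/m³
  titanium alloy: M = 20.6×10⁻³
  alumina ceramic: M = 11.0×10⁻³
  low-carbon steel: M = 6.29×10⁻³
  brass: M = 4.36×10⁻³
Highest index: titanium alloy.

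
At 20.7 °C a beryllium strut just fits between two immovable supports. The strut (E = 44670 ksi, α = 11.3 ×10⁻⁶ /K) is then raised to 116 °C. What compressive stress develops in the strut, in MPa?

E = 44670 ksi = 308.0 GPa.
ΔT = 95.30 K. Constrained thermal stress σ = E·α·ΔT = 308.0×10³ MPa × 11.3×10⁻⁶ × 95.30 = 332 MPa (compressive).

332 MPa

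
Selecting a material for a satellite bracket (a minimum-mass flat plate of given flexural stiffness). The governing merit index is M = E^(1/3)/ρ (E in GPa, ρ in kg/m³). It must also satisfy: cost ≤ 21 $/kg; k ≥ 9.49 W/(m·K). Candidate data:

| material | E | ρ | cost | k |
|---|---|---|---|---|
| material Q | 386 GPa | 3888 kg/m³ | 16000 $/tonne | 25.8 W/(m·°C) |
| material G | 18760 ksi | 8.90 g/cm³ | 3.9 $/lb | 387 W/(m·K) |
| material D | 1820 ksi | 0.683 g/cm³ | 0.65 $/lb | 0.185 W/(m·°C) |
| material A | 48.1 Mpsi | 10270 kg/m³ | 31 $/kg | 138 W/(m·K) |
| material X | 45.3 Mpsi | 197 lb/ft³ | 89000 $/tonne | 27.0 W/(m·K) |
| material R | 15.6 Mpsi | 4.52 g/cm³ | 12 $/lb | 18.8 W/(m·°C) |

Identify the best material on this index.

Screen on constraints: cost ≤ 21 $/kg; k ≥ 9.49 W/(m·K). Survivors: material Q, material G.
Convert each candidate to consistent units, then evaluate M:
  material Q: E = 386.0 GPa, ρ = 3888 kg/m³
  material G: E = 129.3 GPa, ρ = 8900 kg/m³
  material Q: M = 1.87×10⁻³
  material G: M = 0.568×10⁻³
Highest index: material Q.

material Q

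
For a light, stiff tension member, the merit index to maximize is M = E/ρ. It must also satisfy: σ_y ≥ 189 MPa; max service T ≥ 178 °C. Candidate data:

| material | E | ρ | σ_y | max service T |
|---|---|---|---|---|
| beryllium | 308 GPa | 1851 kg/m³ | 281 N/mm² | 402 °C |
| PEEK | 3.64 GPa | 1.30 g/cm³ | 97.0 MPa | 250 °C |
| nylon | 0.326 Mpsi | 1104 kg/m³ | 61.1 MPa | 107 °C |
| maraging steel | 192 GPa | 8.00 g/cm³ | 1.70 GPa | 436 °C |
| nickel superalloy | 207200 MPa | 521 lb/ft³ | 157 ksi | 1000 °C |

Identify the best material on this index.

beryllium

Screen on constraints: σ_y ≥ 189 MPa; max service T ≥ 178 °C. Survivors: beryllium, maraging steel, nickel superalloy.
Convert each candidate to consistent units, then evaluate M:
  beryllium: E = 308.0 GPa, ρ = 1851 kg/m³
  maraging steel: E = 192.0 GPa, ρ = 8000 kg/m³
  nickel superalloy: E = 207.2 GPa, ρ = 8346 kg/m³
  beryllium: M = 166 MN·m/kg
  nickel superalloy: M = 24.8 MN·m/kg
  maraging steel: M = 24.0 MN·m/kg
Beryllium has the largest M.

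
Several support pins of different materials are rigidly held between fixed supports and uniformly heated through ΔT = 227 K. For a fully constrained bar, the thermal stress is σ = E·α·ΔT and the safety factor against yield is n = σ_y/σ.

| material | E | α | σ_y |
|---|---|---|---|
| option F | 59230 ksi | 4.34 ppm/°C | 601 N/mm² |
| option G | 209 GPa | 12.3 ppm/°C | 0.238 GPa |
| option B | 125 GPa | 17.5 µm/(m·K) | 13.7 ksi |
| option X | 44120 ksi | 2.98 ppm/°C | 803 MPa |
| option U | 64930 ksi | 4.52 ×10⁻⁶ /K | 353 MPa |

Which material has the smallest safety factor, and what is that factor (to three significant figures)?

Converting E to GPa, α to ×10⁻⁶/K, σ_y to MPa, then σ and n for each:
  option F: E = 408.4, α = 4.34, σ_y = 601.0 → σ = 402 MPa, n = 1.49
  option G: E = 209.0, α = 12.3, σ_y = 238.0 → σ = 584 MPa, n = 0.408
  option B: E = 125.0, α = 17.5, σ_y = 94.46 → σ = 497 MPa, n = 0.190
  option X: E = 304.2, α = 2.98, σ_y = 803.0 → σ = 206 MPa, n = 3.90
  option U: E = 447.7, α = 4.52, σ_y = 353.0 → σ = 459 MPa, n = 0.769
Option B has the lowest safety factor, n = 0.190.

option B, n = 0.190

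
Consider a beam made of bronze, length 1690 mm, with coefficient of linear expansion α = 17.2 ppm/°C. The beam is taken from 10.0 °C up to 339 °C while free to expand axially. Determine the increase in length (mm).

ΔT = 339 − 10.0 = 329.0 K.
ΔL = α·L₀·ΔT = 17.2×10⁻⁶ × 1690 mm × 329.0 K = 9.56 mm.

9.56 mm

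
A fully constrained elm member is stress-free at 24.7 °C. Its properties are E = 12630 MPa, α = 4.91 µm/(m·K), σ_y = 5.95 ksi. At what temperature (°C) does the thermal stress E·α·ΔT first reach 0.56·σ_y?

E = 12630 MPa = 12.63 GPa.
σ_y = 5.95 ksi = 41.02 MPa.
E·α·ΔT = 22.97 MPa ⇒ ΔT = 22.97 / (12.63×10³ × 4.91×10⁻⁶) = 370.5 K.
T = 24.7 + 370.5 = 395.2 °C.

395 °C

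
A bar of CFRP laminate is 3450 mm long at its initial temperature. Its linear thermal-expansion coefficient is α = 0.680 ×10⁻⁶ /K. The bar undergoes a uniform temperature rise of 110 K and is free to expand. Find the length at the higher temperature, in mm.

3450.3 mm

ΔL = α·L₀·ΔT = 0.680×10⁻⁶ × 3450 mm × 110.0 K = 0.258 mm.
L = L₀ + ΔL = 3450 + 0.258 = 3450.3 mm.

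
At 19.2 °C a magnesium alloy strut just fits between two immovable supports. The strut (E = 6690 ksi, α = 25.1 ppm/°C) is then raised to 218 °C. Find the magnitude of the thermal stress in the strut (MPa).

230 MPa

E = 6690 ksi = 46.13 GPa.
ΔT = 198.8 K. Constrained thermal stress σ = E·α·ΔT = 46.13×10³ MPa × 25.1×10⁻⁶ × 198.8 = 230 MPa (compressive).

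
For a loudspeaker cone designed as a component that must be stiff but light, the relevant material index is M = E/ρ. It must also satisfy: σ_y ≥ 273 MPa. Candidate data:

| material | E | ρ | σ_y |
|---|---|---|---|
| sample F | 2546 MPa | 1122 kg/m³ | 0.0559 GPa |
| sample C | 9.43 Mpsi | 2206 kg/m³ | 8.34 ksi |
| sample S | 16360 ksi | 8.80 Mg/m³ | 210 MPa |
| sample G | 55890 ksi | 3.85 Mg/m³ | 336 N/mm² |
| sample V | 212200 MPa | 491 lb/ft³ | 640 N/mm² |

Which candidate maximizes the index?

Screen on constraints: σ_y ≥ 273 MPa. Survivors: sample G, sample V.
After converting to SI:
  sample G: E = 385.3 GPa, ρ = 3850 kg/m³
  sample V: E = 212.2 GPa, ρ = 7865 kg/m³
  sample G: M = 100 MN·m/kg
  sample V: M = 27.0 MN·m/kg
Sample G has the largest M.

sample G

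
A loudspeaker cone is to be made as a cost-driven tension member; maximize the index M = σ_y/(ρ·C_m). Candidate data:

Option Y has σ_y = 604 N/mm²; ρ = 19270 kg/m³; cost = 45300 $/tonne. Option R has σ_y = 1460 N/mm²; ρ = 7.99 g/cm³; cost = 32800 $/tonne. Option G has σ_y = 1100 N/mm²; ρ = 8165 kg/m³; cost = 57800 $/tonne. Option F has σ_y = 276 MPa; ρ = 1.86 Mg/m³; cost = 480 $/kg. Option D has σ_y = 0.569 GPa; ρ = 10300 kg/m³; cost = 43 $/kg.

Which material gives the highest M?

option R

Normalizing units and computing the index:
  option Y: σ_y = 604.0 MPa, ρ = 19270 kg/m³, cost = 45.30 $/kg
  option R: σ_y = 1460 MPa, ρ = 7990 kg/m³, cost = 32.80 $/kg
  option G: σ_y = 1100 MPa, ρ = 8165 kg/m³, cost = 57.80 $/kg
  option F: σ_y = 276.0 MPa, ρ = 1860 kg/m³, cost = 480.0 $/kg
  option D: σ_y = 569.0 MPa, ρ = 10300 kg/m³, cost = 43.00 $/kg
  option R: M = 5.57 kN·m per $
  option G: M = 2.33 kN·m per $
  option D: M = 1.28 kN·m per $
  option Y: M = 0.692 kN·m per $
  option F: M = 0.309 kN·m per $
Option R has the largest M.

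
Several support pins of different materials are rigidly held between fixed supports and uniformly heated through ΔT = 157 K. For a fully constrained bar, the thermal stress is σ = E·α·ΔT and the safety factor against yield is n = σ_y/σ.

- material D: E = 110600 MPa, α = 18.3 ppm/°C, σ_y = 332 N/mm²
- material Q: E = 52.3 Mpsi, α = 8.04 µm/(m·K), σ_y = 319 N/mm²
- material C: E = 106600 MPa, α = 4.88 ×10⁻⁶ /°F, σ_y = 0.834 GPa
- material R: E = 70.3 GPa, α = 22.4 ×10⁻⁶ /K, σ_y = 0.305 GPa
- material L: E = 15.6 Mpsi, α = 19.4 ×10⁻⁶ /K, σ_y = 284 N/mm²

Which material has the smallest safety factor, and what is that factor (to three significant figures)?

material Q, n = 0.701

Per material, after unit conversion:
  material D: E = 110.6, α = 18.3, σ_y = 332.0 → σ = 318 MPa, n = 1.04
  material Q: E = 360.6, α = 8.04, σ_y = 319.0 → σ = 455 MPa, n = 0.701
  material C: E = 106.6, α = 8.78, σ_y = 834.0 → σ = 147 MPa, n = 5.67
  material R: E = 70.30, α = 22.4, σ_y = 305.0 → σ = 247 MPa, n = 1.23
  material L: E = 107.6, α = 19.4, σ_y = 284.0 → σ = 328 MPa, n = 0.867
Smallest n: material Q with n = 0.701.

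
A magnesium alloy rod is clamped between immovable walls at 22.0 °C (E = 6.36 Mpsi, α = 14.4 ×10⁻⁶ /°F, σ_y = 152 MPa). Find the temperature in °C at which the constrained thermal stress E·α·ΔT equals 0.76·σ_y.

124 °C

E = 6.36 Mpsi = 43.85 GPa.
α = 14.4×10⁻⁶/°F × 9/5 = 25.9×10⁻⁶/K.
E·α·ΔT = 115.5 MPa ⇒ ΔT = 115.5 / (43.85×10³ × 25.9×10⁻⁶) = 101.6 K.
T = 22.0 + 101.6 = 123.6 °C.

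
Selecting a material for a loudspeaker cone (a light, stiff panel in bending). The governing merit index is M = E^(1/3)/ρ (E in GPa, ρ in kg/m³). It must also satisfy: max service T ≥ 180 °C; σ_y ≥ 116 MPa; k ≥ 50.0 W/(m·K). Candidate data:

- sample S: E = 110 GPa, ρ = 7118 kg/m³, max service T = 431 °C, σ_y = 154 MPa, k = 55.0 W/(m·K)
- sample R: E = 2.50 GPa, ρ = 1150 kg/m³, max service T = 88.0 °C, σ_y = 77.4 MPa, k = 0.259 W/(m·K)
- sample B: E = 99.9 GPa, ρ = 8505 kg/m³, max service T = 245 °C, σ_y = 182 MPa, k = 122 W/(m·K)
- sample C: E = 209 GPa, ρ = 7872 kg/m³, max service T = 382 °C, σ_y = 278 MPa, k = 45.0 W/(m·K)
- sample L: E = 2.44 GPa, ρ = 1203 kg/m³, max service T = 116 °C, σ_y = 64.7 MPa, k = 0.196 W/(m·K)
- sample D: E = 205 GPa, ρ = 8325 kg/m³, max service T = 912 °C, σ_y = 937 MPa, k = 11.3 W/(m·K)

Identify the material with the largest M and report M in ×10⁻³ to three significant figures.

sample S, M = 0.673×10⁻³

Screen on constraints: max service T ≥ 180 °C; σ_y ≥ 116 MPa; k ≥ 50.0 W/(m·K). Survivors: sample S, sample B.
Per-candidate index values:
  sample S: M = 0.673×10⁻³
  sample B: M = 0.546×10⁻³
Sample S has the largest M.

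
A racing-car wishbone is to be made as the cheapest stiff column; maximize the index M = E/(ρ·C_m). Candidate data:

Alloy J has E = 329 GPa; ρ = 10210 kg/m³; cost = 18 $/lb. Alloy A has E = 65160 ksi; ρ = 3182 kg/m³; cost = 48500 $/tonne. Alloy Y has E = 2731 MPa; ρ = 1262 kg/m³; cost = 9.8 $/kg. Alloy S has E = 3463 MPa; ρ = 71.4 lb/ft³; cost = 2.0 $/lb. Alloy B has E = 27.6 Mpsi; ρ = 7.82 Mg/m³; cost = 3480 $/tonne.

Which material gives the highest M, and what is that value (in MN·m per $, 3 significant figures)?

After converting to SI:
  alloy J: E = 329.0 GPa, ρ = 10210 kg/m³, cost = 39.68 $/kg
  alloy A: E = 449.3 GPa, ρ = 3182 kg/m³, cost = 48.50 $/kg
  alloy Y: E = 2.731 GPa, ρ = 1262 kg/m³, cost = 9.800 $/kg
  alloy S: E = 3.463 GPa, ρ = 1144 kg/m³, cost = 4.409 $/kg
  alloy B: E = 190.3 GPa, ρ = 7820 kg/m³, cost = 3.480 $/kg
  alloy B: M = 6.99 MN·m per $
  alloy A: M = 2.91 MN·m per $
  alloy J: M = 0.812 MN·m per $
  alloy S: M = 0.687 MN·m per $
  alloy Y: M = 0.221 MN·m per $
Alloy B ranks first.

alloy B, M = 6.99 MN·m per $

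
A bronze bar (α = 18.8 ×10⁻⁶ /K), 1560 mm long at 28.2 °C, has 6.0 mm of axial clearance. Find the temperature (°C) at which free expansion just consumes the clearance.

α·L₀·ΔT = 6.0 mm ⇒ ΔT = 6.0 / (18.8×10⁻⁶ × 1560.0) = 204.6 K.
T = 28.2 + 204.6 = 232.8 °C.

233 °C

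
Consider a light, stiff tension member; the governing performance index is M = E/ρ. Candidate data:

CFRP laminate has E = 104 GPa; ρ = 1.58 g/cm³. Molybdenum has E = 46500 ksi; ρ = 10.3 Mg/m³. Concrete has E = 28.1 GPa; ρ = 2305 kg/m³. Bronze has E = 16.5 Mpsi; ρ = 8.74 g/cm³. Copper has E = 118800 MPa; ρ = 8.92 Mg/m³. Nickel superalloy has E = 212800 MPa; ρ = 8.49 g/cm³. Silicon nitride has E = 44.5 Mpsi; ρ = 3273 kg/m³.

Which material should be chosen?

Convert each candidate to consistent units, then evaluate M:
  CFRP laminate: E = 104.0 GPa, ρ = 1580 kg/m³
  molybdenum: E = 320.6 GPa, ρ = 10300 kg/m³
  concrete: E = 28.10 GPa, ρ = 2305 kg/m³
  bronze: E = 113.8 GPa, ρ = 8740 kg/m³
  copper: E = 118.8 GPa, ρ = 8920 kg/m³
  nickel superalloy: E = 212.8 GPa, ρ = 8490 kg/m³
  silicon nitride: E = 306.8 GPa, ρ = 3273 kg/m³
  silicon nitride: M = 93.7 MN·m/kg
  CFRP laminate: M = 65.8 MN·m/kg
  molybdenum: M = 31.1 MN·m/kg
  nickel superalloy: M = 25.1 MN·m/kg
  copper: M = 13.3 MN·m/kg
  bronze: M = 13.0 MN·m/kg
  concrete: M = 12.2 MN·m/kg
Silicon nitride has the largest M.

silicon nitride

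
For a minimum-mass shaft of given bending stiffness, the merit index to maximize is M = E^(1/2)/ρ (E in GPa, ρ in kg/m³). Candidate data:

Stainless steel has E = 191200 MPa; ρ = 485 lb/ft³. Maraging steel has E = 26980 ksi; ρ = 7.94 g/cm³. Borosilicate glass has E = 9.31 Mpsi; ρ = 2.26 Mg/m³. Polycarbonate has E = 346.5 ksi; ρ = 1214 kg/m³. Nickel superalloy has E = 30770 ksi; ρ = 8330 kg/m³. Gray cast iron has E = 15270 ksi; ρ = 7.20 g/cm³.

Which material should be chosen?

Putting every candidate on a common basis:
  stainless steel: E = 191.2 GPa, ρ = 7769 kg/m³
  maraging steel: E = 186.0 GPa, ρ = 7940 kg/m³
  borosilicate glass: E = 64.19 GPa, ρ = 2260 kg/m³
  polycarbonate: E = 2.389 GPa, ρ = 1214 kg/m³
  nickel superalloy: E = 212.2 GPa, ρ = 8330 kg/m³
  gray cast iron: E = 105.3 GPa, ρ = 7200 kg/m³
  borosilicate glass: M = 3.55×10⁻³
  stainless steel: M = 1.78×10⁻³
  nickel superalloy: M = 1.75×10⁻³
  maraging steel: M = 1.72×10⁻³
  gray cast iron: M = 1.43×10⁻³
  polycarbonate: M = 1.27×10⁻³
Borosilicate glass has the largest M.

borosilicate glass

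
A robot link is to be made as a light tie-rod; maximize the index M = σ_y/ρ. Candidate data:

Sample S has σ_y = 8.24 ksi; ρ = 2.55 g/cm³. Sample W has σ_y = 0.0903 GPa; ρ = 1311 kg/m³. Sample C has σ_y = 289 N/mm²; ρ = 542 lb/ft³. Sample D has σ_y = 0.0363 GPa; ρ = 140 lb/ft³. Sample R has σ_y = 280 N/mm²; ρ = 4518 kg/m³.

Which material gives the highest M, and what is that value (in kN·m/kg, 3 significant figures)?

Putting every candidate on a common basis:
  sample S: σ_y = 56.81 MPa, ρ = 2550 kg/m³
  sample W: σ_y = 90.30 MPa, ρ = 1311 kg/m³
  sample C: σ_y = 289.0 MPa, ρ = 8682 kg/m³
  sample D: σ_y = 36.30 MPa, ρ = 2243 kg/m³
  sample R: σ_y = 280.0 MPa, ρ = 4518 kg/m³
  sample W: M = 68.9 kN·m/kg
  sample R: M = 62.0 kN·m/kg
  sample C: M = 33.3 kN·m/kg
  sample S: M = 22.3 kN·m/kg
  sample D: M = 16.2 kN·m/kg
Sample W has the largest M.

sample W, M = 68.9 kN·m/kg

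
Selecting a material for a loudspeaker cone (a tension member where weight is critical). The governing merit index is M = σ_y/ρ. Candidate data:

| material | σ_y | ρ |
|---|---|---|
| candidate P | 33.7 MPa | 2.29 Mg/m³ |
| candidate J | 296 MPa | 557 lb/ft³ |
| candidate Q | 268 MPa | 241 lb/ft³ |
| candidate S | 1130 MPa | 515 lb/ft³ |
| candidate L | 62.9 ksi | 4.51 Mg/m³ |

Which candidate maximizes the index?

Convert each candidate to consistent units, then evaluate M:
  candidate P: σ_y = 33.70 MPa, ρ = 2290 kg/m³
  candidate J: σ_y = 296.0 MPa, ρ = 8922 kg/m³
  candidate Q: σ_y = 268.0 MPa, ρ = 3860 kg/m³
  candidate S: σ_y = 1130 MPa, ρ = 8250 kg/m³
  candidate L: σ_y = 433.7 MPa, ρ = 4510 kg/m³
  candidate S: M = 137 kN·m/kg
  candidate L: M = 96.2 kN·m/kg
  candidate Q: M = 69.4 kN·m/kg
  candidate J: M = 33.2 kN·m/kg
  candidate P: M = 14.7 kN·m/kg
Highest index: candidate S.

candidate S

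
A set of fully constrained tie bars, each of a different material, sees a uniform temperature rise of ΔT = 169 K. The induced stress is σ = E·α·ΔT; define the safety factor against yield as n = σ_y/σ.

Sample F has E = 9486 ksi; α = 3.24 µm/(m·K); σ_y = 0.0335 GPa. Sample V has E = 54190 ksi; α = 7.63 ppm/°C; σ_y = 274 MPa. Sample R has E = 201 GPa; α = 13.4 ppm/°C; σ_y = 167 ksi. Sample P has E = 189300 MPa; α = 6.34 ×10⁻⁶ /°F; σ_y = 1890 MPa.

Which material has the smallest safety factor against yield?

sample V

Per material, after unit conversion:
  sample F: E = 65.40, α = 3.24, σ_y = 33.50 → σ = 35.8 MPa, n = 0.935
  sample V: E = 373.6, α = 7.63, σ_y = 274.0 → σ = 482 MPa, n = 0.569
  sample R: E = 201.0, α = 13.4, σ_y = 1151 → σ = 455 MPa, n = 2.53
  sample P: E = 189.3, α = 11.4, σ_y = 1890 → σ = 365 MPa, n = 5.18
Smallest n: sample V with n = 0.569.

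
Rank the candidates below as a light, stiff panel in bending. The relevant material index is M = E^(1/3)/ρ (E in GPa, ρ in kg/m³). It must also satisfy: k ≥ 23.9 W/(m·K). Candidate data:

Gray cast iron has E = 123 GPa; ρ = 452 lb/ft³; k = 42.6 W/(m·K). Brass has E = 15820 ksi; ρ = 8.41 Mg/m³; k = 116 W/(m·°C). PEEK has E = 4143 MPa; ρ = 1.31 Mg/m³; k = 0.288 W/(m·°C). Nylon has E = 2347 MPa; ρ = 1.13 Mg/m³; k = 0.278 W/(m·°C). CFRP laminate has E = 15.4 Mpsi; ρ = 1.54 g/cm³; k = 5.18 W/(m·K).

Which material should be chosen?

gray cast iron

Screen on constraints: k ≥ 23.9 W/(m·K). Survivors: gray cast iron, brass.
Convert each candidate to consistent units, then evaluate M:
  gray cast iron: E = 123.0 GPa, ρ = 7240 kg/m³
  brass: E = 109.1 GPa, ρ = 8410 kg/m³
  gray cast iron: M = 0.687×10⁻³
  brass: M = 0.568×10⁻³
Highest index: gray cast iron.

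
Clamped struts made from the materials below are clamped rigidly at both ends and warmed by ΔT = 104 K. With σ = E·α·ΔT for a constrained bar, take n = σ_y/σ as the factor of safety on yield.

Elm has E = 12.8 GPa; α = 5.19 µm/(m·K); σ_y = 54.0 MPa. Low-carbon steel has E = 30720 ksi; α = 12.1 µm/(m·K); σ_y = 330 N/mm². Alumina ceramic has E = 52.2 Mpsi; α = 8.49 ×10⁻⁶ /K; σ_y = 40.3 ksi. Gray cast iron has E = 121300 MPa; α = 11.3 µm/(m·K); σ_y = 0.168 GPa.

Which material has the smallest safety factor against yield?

alumina ceramic

Per material, after unit conversion:
  elm: E = 12.80, α = 5.19, σ_y = 54.00 → σ = 6.91 MPa, n = 7.82
  low-carbon steel: E = 211.8, α = 12.1, σ_y = 330.0 → σ = 267 MPa, n = 1.24
  alumina ceramic: E = 359.9, α = 8.49, σ_y = 277.9 → σ = 318 MPa, n = 0.874
  gray cast iron: E = 121.3, α = 11.3, σ_y = 168.0 → σ = 143 MPa, n = 1.18
The minimum is alumina ceramic at n = 0.874.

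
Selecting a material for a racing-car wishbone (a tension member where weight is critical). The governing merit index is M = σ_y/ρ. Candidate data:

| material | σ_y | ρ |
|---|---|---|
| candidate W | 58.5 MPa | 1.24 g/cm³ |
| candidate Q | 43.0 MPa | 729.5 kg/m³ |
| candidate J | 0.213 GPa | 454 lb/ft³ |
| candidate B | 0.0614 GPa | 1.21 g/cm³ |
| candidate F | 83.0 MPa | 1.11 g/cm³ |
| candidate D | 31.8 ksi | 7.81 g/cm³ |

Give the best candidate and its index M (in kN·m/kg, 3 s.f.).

candidate F, M = 74.8 kN·m/kg

After converting to SI:
  candidate W: σ_y = 58.50 MPa, ρ = 1240 kg/m³
  candidate Q: σ_y = 43.00 MPa, ρ = 729.5 kg/m³
  candidate J: σ_y = 213.0 MPa, ρ = 7272 kg/m³
  candidate B: σ_y = 61.40 MPa, ρ = 1210 kg/m³
  candidate F: σ_y = 83.00 MPa, ρ = 1110 kg/m³
  candidate D: σ_y = 219.3 MPa, ρ = 7810 kg/m³
  candidate F: M = 74.8 kN·m/kg
  candidate Q: M = 58.9 kN·m/kg
  candidate B: M = 50.7 kN·m/kg
  candidate W: M = 47.2 kN·m/kg
  candidate J: M = 29.3 kN·m/kg
  candidate D: M = 28.1 kN·m/kg
Highest index: candidate F.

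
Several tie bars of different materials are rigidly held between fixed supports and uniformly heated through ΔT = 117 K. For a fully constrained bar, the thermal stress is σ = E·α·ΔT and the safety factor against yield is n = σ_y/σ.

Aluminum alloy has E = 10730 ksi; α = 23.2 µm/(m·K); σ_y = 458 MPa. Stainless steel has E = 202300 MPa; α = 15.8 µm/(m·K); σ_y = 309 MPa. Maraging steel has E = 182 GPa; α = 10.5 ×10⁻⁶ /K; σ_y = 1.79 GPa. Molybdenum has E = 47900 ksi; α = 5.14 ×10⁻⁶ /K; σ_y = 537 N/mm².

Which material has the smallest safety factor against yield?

stainless steel

Converting E to GPa, α to ×10⁻⁶/K, σ_y to MPa, then σ and n for each:
  aluminum alloy: E = 73.98, α = 23.2, σ_y = 458.0 → σ = 201 MPa, n = 2.28
  stainless steel: E = 202.3, α = 15.8, σ_y = 309.0 → σ = 374 MPa, n = 0.826
  maraging steel: E = 182.0, α = 10.5, σ_y = 1790 → σ = 224 MPa, n = 8.01
  molybdenum: E = 330.3, α = 5.14, σ_y = 537.0 → σ = 199 MPa, n = 2.70
Stainless steel has the lowest safety factor, n = 0.826.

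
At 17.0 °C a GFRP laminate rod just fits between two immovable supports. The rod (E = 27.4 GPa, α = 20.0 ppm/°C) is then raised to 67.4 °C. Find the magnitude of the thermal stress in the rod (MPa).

27.6 MPa

ΔT = 50.40 K. Constrained thermal stress σ = E·α·ΔT = 27.40×10³ MPa × 20.0×10⁻⁶ × 50.40 = 27.6 MPa (compressive).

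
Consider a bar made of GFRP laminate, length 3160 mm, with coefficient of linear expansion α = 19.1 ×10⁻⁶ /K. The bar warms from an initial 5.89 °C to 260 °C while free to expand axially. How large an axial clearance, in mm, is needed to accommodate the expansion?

15.3 mm

ΔT = 260 − 5.89 = 254.1 K.
ΔL = α·L₀·ΔT = 19.1×10⁻⁶ × 3160 mm × 254.1 K = 15.3 mm.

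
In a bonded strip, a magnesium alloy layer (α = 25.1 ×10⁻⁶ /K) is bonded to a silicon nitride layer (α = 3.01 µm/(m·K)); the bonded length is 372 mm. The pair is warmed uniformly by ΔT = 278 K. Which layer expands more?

magnesium alloy

α(magnesium alloy) = 25.1×10⁻⁶/K vs α(silicon nitride) = 3.01×10⁻⁶/K.
Higher α expands more for the same ΔT: magnesium alloy.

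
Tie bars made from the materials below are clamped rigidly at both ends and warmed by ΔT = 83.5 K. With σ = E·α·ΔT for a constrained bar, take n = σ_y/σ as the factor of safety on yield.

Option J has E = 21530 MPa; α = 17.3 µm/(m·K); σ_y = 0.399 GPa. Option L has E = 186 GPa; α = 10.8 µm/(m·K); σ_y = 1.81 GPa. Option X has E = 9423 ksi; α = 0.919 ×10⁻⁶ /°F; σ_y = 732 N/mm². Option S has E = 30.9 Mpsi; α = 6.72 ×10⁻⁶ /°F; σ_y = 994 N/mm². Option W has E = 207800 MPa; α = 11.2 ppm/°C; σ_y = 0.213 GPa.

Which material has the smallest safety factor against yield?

In consistent units (E in GPa, α in ×10⁻⁶/K, σ_y in MPa):
  option J: E = 21.53, α = 17.3, σ_y = 399.0 → σ = 31.1 MPa, n = 12.8
  option L: E = 186.0, α = 10.8, σ_y = 1810 → σ = 168 MPa, n = 10.8
  option X: E = 64.97, α = 1.65, σ_y = 732.0 → σ = 8.97 MPa, n = 81.6
  option S: E = 213.0, α = 12.1, σ_y = 994.0 → σ = 215 MPa, n = 4.62
  option W: E = 207.8, α = 11.2, σ_y = 213.0 → σ = 194 MPa, n = 1.10
Smallest n: option W with n = 1.10.

option W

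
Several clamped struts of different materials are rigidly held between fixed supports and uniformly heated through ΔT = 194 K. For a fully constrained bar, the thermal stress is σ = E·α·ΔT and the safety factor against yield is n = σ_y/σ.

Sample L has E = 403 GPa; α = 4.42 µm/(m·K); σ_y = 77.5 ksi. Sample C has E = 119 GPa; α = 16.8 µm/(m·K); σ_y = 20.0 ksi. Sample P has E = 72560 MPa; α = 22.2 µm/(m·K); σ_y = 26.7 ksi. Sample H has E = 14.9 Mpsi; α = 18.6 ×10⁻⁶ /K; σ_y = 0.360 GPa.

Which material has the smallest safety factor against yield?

In consistent units (E in GPa, α in ×10⁻⁶/K, σ_y in MPa):
  sample L: E = 403.0, α = 4.42, σ_y = 534.3 → σ = 346 MPa, n = 1.55
  sample C: E = 119.0, α = 16.8, σ_y = 137.9 → σ = 388 MPa, n = 0.356
  sample P: E = 72.56, α = 22.2, σ_y = 184.1 → σ = 313 MPa, n = 0.589
  sample H: E = 102.7, α = 18.6, σ_y = 360.0 → σ = 371 MPa, n = 0.971
Smallest n: sample C with n = 0.356.

sample C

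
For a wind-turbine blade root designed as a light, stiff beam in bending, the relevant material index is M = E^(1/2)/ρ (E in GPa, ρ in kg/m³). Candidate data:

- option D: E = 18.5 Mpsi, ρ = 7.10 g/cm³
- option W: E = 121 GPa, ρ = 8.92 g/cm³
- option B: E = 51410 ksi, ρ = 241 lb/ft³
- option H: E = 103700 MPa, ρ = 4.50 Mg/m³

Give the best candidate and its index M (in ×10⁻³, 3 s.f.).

Convert each candidate to consistent units, then evaluate M:
  option D: E = 127.6 GPa, ρ = 7100 kg/m³
  option W: E = 121.0 GPa, ρ = 8920 kg/m³
  option B: E = 354.5 GPa, ρ = 3860 kg/m³
  option H: E = 103.7 GPa, ρ = 4500 kg/m³
  option B: M = 4.88×10⁻³
  option H: M = 2.26×10⁻³
  option D: M = 1.59×10⁻³
  option W: M = 1.23×10⁻³
Option B has the largest M.

option B, M = 4.88×10⁻³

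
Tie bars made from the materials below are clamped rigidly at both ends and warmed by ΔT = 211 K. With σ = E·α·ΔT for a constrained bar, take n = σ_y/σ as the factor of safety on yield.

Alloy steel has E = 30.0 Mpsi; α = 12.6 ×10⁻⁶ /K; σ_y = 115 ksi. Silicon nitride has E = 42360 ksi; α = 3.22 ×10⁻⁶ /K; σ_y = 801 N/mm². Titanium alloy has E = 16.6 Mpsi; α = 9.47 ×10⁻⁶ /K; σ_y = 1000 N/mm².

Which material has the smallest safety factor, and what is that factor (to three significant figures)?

In consistent units (E in GPa, α in ×10⁻⁶/K, σ_y in MPa):
  alloy steel: E = 206.8, α = 12.6, σ_y = 792.9 → σ = 550 MPa, n = 1.44
  silicon nitride: E = 292.1, α = 3.22, σ_y = 801.0 → σ = 198 MPa, n = 4.04
  titanium alloy: E = 114.5, α = 9.47, σ_y = 1000 → σ = 229 MPa, n = 4.37
Alloy steel has the lowest safety factor, n = 1.44.

alloy steel, n = 1.44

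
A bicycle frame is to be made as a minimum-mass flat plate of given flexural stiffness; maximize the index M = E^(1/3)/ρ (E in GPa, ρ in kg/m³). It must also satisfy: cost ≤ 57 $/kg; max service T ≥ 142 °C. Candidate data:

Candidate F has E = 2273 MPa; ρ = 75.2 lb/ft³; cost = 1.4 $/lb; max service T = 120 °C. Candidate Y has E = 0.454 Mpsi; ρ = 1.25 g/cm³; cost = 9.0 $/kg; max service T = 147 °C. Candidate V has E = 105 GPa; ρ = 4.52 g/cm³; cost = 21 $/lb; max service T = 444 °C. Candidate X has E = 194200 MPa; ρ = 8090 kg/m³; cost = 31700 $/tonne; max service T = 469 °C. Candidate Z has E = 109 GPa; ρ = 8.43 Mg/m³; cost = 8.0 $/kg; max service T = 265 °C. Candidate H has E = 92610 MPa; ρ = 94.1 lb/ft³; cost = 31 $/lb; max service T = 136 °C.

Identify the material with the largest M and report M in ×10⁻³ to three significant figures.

Screen on constraints: cost ≤ 57 $/kg; max service T ≥ 142 °C. Survivors: candidate Y, candidate V, candidate X, candidate Z.
Normalizing units and computing the index:
  candidate Y: E = 3.130 GPa, ρ = 1250 kg/m³
  candidate V: E = 105.0 GPa, ρ = 4520 kg/m³
  candidate X: E = 194.2 GPa, ρ = 8090 kg/m³
  candidate Z: E = 109.0 GPa, ρ = 8430 kg/m³
  candidate Y: M = 1.17×10⁻³
  candidate V: M = 1.04×10⁻³
  candidate X: M = 0.716×10⁻³
  candidate Z: M = 0.567×10⁻³
The maximum is for candidate Y.

candidate Y, M = 1.17×10⁻³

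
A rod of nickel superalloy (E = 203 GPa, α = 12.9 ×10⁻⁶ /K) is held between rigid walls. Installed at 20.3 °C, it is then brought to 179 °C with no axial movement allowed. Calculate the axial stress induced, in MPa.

416 MPa

ΔT = 158.7 K. Constrained thermal stress σ = E·α·ΔT = 203.0×10³ MPa × 12.9×10⁻⁶ × 158.7 = 416 MPa (compressive).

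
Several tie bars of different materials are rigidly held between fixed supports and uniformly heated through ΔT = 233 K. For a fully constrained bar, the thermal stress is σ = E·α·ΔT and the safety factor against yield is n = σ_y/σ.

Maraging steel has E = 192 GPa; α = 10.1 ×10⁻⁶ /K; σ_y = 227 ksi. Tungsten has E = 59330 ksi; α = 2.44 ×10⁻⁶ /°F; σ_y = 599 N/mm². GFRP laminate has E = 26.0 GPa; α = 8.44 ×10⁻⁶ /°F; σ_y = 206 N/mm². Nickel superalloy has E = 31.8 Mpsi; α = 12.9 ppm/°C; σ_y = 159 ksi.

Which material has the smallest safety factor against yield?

With everything in SI (GPa, ×10⁻⁶/K, MPa):
  maraging steel: E = 192.0, α = 10.1, σ_y = 1565 → σ = 452 MPa, n = 3.46
  tungsten: E = 409.1, α = 4.39, σ_y = 599.0 → σ = 419 MPa, n = 1.43
  GFRP laminate: E = 26.00, α = 15.2, σ_y = 206.0 → σ = 92.0 MPa, n = 2.24
  nickel superalloy: E = 219.3, α = 12.9, σ_y = 1096 → σ = 659 MPa, n = 1.66
Smallest n: tungsten with n = 1.43.

tungsten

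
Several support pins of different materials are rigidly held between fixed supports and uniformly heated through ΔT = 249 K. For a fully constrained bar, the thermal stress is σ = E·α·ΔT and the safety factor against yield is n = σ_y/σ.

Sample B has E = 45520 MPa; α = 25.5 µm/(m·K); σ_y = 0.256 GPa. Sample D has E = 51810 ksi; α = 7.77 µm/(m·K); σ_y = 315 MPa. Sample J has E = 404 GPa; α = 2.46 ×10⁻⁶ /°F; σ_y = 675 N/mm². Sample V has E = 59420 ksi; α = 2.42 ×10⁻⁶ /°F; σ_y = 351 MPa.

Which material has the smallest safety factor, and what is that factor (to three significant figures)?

sample D, n = 0.456

With everything in SI (GPa, ×10⁻⁶/K, MPa):
  sample B: E = 45.52, α = 25.5, σ_y = 256.0 → σ = 289 MPa, n = 0.886
  sample D: E = 357.2, α = 7.77, σ_y = 315.0 → σ = 691 MPa, n = 0.456
  sample J: E = 404.0, α = 4.43, σ_y = 675.0 → σ = 445 MPa, n = 1.52
  sample V: E = 409.7, α = 4.36, σ_y = 351.0 → σ = 444 MPa, n = 0.790
The minimum is sample D at n = 0.456.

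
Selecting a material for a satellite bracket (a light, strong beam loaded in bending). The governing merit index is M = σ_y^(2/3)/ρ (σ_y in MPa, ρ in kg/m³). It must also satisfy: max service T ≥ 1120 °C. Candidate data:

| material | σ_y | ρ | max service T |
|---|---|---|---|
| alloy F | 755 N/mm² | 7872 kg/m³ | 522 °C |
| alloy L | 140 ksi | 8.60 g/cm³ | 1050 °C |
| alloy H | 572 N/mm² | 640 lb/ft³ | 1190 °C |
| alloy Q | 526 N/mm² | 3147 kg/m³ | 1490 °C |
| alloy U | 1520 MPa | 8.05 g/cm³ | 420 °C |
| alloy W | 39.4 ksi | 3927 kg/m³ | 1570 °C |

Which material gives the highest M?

alloy Q

Screen on constraints: max service T ≥ 1120 °C. Survivors: alloy H, alloy Q, alloy W.
Normalizing units and computing the index:
  alloy H: σ_y = 572.0 MPa, ρ = 10250 kg/m³
  alloy Q: σ_y = 526.0 MPa, ρ = 3147 kg/m³
  alloy W: σ_y = 271.7 MPa, ρ = 3927 kg/m³
  alloy Q: M = 20.7×10⁻³
  alloy W: M = 10.7×10⁻³
  alloy H: M = 6.72×10⁻³
The maximum is for alloy Q.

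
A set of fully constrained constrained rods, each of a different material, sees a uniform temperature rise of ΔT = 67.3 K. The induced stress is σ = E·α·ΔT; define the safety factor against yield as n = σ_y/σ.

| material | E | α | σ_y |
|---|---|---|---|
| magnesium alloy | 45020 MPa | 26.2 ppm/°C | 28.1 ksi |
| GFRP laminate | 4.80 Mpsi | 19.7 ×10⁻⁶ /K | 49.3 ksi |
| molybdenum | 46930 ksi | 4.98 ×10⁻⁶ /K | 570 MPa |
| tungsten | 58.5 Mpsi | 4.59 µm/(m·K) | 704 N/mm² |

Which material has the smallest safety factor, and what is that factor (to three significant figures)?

magnesium alloy, n = 2.44

In consistent units (E in GPa, α in ×10⁻⁶/K, σ_y in MPa):
  magnesium alloy: E = 45.02, α = 26.2, σ_y = 193.7 → σ = 79.4 MPa, n = 2.44
  GFRP laminate: E = 33.09, α = 19.7, σ_y = 339.9 → σ = 43.9 MPa, n = 7.75
  molybdenum: E = 323.6, α = 4.98, σ_y = 570.0 → σ = 108 MPa, n = 5.26
  tungsten: E = 403.3, α = 4.59, σ_y = 704.0 → σ = 125 MPa, n = 5.65
Smallest n: magnesium alloy with n = 2.44.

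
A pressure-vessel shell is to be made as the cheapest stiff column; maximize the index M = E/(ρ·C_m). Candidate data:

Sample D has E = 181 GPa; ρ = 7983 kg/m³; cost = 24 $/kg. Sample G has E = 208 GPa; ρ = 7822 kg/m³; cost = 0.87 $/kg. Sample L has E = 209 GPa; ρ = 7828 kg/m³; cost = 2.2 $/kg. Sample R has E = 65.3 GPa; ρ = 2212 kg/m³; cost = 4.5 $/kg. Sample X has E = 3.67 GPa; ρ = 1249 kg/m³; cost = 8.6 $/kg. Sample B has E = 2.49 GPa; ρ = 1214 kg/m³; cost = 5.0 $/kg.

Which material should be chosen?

sample G

Per-candidate index values:
  sample G: M = 30.6 MN·m per $
  sample L: M = 12.1 MN·m per $
  sample R: M = 6.56 MN·m per $
  sample D: M = 0.945 MN·m per $
  sample B: M = 0.410 MN·m per $
  sample X: M = 0.342 MN·m per $
Sample G has the largest M.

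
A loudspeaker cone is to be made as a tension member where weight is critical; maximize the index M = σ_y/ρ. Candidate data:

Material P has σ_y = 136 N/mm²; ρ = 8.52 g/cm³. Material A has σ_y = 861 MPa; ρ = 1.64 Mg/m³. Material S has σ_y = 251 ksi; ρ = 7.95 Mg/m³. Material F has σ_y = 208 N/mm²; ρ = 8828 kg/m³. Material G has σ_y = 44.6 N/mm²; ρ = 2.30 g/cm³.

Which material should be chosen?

After converting to SI:
  material P: σ_y = 136.0 MPa, ρ = 8520 kg/m³
  material A: σ_y = 861.0 MPa, ρ = 1640 kg/m³
  material S: σ_y = 1731 MPa, ρ = 7950 kg/m³
  material F: σ_y = 208.0 MPa, ρ = 8828 kg/m³
  material G: σ_y = 44.60 MPa, ρ = 2300 kg/m³
  material A: M = 525 kN·m/kg
  material S: M = 218 kN·m/kg
  material F: M = 23.6 kN·m/kg
  material G: M = 19.4 kN·m/kg
  material P: M = 16.0 kN·m/kg
Material A has the largest M.

material A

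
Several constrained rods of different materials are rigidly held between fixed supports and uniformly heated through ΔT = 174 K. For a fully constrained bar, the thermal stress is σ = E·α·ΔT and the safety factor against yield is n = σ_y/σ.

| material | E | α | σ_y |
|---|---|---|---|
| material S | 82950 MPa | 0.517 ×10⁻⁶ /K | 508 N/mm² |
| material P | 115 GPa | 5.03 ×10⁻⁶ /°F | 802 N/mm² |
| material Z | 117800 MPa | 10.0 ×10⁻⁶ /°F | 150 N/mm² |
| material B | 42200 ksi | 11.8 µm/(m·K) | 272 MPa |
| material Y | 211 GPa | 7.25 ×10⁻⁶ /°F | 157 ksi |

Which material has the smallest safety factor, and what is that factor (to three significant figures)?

In consistent units (E in GPa, α in ×10⁻⁶/K, σ_y in MPa):
  material S: E = 82.95, α = 0.517, σ_y = 508.0 → σ = 7.46 MPa, n = 68.1
  material P: E = 115.0, α = 9.05, σ_y = 802.0 → σ = 181 MPa, n = 4.43
  material Z: E = 117.8, α = 18.0, σ_y = 150.0 → σ = 369 MPa, n = 0.407
  material B: E = 291.0, α = 11.8, σ_y = 272.0 → σ = 597 MPa, n = 0.455
  material Y: E = 211.0, α = 13.0, σ_y = 1082 → σ = 479 MPa, n = 2.26
Material Z has the lowest safety factor, n = 0.407.

material Z, n = 0.407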